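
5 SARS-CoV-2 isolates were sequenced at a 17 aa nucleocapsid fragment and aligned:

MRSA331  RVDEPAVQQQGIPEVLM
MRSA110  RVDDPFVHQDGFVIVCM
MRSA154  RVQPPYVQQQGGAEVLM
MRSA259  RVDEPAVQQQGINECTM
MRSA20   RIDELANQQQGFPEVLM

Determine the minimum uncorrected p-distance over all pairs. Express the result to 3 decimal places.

0.176

Pairwise Hamming distances:
  MRSA331 vs MRSA110: 8
  MRSA331 vs MRSA154: 5
  MRSA331 vs MRSA259: 3
  MRSA331 vs MRSA20: 4
  MRSA110 vs MRSA154: 9
  MRSA110 vs MRSA259: 9
  MRSA110 vs MRSA20: 10
  MRSA154 vs MRSA259: 7
  MRSA154 vs MRSA20: 8
  MRSA259 vs MRSA20: 7
The smallest is 3 mismatches, between MRSA331 and MRSA259; p = 3/17 = 0.176.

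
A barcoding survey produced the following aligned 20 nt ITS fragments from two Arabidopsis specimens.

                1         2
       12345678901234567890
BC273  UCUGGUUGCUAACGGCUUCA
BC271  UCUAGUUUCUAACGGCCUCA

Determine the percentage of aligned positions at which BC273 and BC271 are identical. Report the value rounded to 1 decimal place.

85.0%

The sequences differ at positions 4 (G/A), 8 (G/U), 17 (U/C).
17 of the 20 sites match, so the percent identity is 17/20 × 100 = 85.0%.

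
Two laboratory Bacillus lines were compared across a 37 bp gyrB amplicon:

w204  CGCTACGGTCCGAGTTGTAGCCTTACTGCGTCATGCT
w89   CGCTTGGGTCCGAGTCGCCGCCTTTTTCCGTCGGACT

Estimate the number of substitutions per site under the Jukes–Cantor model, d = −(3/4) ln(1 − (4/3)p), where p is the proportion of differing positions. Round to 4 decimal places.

0.3786

Differing sites — 5:A/T; 6:C/G; 16:T/C; 18:T/C; 19:A/C; 25:A/T; 26:C/T; 28:G/C; 33:A/G; 34:T/G; 35:G/A.
p = 11/37 = 0.297297.
d = −0.75 · ln(1 − (4/3)·0.297297) = −0.75 · ln(0.603604) = −0.75 · (-0.504837) = 0.3786.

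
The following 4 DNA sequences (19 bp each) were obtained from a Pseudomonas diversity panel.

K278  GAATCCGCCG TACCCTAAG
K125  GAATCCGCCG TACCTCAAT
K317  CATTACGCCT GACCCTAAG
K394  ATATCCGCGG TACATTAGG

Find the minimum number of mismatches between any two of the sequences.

Pairwise Hamming distances:
  K278 vs K125: 3
  K278 vs K317: 5
  K278 vs K394: 6
  K125 vs K317: 8
  K125 vs K394: 7
  K317 vs K394: 10
The smallest is 3, between K278 and K125.

3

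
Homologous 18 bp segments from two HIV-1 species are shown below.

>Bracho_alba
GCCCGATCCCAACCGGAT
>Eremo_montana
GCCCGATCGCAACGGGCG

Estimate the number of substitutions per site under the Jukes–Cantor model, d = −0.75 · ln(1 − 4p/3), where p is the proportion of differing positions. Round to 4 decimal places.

0.2635

The sequences differ at positions 9 (C/G), 14 (C/G), 17 (A/C), 18 (T/G).
p = 4/18 = 0.222222.
d = −0.75 · ln(1 − (4/3)·0.222222) = −0.75 · ln(0.703704) = −0.75 · (-0.351397) = 0.2635.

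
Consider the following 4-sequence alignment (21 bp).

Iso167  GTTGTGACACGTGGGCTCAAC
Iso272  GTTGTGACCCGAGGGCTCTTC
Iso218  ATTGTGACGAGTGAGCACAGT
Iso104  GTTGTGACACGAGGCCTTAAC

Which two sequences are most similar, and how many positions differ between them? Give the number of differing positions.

Pairwise Hamming distances:
  Iso167 vs Iso272: 4
  Iso167 vs Iso218: 7
  Iso167 vs Iso104: 3
  Iso272 vs Iso218: 9
  Iso272 vs Iso104: 5
  Iso218 vs Iso104: 10
The smallest is 3, between Iso167 and Iso104.

3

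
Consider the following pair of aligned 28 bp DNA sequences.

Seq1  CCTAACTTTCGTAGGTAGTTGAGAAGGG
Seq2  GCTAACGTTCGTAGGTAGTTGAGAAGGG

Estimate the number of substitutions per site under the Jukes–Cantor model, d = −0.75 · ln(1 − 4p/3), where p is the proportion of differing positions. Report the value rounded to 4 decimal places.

0.0751

Mismatches occur at site 1 (C→G), site 7 (T→G).
p = 2/28 = 0.071429.
d = −0.75 · ln(1 − (4/3)·0.071429) = −0.75 · ln(0.904761) = −0.75 · (-0.100084) = 0.0751.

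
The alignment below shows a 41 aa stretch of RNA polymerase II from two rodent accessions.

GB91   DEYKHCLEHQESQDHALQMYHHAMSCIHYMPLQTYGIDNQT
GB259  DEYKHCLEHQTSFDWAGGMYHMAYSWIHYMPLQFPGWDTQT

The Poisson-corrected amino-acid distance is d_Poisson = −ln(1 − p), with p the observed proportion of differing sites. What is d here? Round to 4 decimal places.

0.3463

Mismatches occur at site 11 (E/T), site 13 (Q/F), site 15 (H/W), site 17 (L/G), site 18 (Q/G), site 22 (H/M), site 24 (M/Y), site 26 (C/W), site 34 (T/F), site 35 (Y/P), site 37 (I/W), site 39 (N/T).
p = 12/41 = 0.292683.
d = −ln(1 − 0.292683) = −ln(0.707317) = 0.3463.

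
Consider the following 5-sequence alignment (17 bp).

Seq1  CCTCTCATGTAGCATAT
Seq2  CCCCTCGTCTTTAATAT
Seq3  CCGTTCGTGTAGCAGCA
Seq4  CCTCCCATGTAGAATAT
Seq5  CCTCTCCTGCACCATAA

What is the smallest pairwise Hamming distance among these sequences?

2

Pairwise Hamming distances:
  Seq1 vs Seq2: 6
  Seq1 vs Seq3: 6
  Seq1 vs Seq4: 2
  Seq1 vs Seq5: 4
  Seq2 vs Seq3: 9
  Seq2 vs Seq4: 6
  Seq2 vs Seq5: 8
  Seq3 vs Seq4: 8
  Seq3 vs Seq5: 7
  Seq4 vs Seq5: 6
The smallest is 2, between Seq1 and Seq4.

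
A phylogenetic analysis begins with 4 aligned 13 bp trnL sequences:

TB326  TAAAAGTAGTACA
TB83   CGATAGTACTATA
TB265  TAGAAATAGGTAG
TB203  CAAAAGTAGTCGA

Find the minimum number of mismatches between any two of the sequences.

3

Pairwise Hamming distances:
  TB326 vs TB83: 5
  TB326 vs TB265: 6
  TB326 vs TB203: 3
  TB83 vs TB265: 10
  TB83 vs TB203: 5
  TB265 vs TB203: 7
The smallest is 3, between TB326 and TB203.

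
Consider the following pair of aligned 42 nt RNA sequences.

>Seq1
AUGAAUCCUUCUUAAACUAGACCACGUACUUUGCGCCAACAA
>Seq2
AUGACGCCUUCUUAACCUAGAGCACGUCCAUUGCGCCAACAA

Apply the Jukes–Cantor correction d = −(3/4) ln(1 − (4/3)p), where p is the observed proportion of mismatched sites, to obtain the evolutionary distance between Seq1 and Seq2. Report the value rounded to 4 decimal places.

Differing sites — 5:A/C; 6:U/G; 16:A/C; 22:C/G; 28:A/C; 30:U/A.
p = 6/42 = 0.142857.
d = −0.75 · ln(1 − (4/3)·0.142857) = −0.75 · ln(0.809524) = −0.75 · (-0.211309) = 0.1585.

0.1585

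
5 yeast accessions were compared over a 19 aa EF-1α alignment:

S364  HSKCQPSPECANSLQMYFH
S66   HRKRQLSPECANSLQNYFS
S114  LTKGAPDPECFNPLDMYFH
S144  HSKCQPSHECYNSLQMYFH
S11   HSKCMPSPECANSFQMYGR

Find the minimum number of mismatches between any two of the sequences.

Pairwise Hamming distances:
  S364 vs S66: 5
  S364 vs S114: 8
  S364 vs S144: 2
  S364 vs S11: 4
  S66 vs S114: 11
  S66 vs S144: 7
  S66 vs S11: 8
  S114 vs S144: 9
  S114 vs S11: 11
  S144 vs S11: 6
The smallest is 2, between S364 and S144.

2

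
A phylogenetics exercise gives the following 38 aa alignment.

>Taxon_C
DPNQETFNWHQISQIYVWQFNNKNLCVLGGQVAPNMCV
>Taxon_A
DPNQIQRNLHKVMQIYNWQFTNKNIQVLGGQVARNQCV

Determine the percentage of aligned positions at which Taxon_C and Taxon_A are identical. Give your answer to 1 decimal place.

Mismatches occur at site 5 (E→I), site 6 (T→Q), site 7 (F→R), site 9 (W→L), site 11 (Q→K), site 12 (I→V), site 13 (S→M), site 17 (V→N), site 21 (N→T), site 25 (L→I), site 26 (C→Q), site 34 (P→R), site 36 (M→Q).
25 of the 38 sites match, so the percent identity is 25/38 × 100 = 65.8%.

65.8%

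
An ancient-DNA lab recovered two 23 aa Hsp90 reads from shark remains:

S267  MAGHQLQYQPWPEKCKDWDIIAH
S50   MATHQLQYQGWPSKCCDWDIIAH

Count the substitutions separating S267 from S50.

Differing sites — 3:G/T; 10:P/G; 13:E/S; 16:K/C.
That gives 4 mismatches out of 23 aligned sites, so the Hamming distance is 4.

4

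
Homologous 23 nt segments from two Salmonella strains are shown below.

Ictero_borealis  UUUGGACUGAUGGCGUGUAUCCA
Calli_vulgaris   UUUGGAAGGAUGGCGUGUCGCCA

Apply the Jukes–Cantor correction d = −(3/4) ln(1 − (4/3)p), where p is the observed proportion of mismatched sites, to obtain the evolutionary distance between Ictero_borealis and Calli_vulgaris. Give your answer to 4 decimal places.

0.1979

Differing sites — 7:C/A; 8:U/G; 19:A/C; 20:U/G.
p = 4/23 = 0.173913.
d = −0.75 · ln(1 − (4/3)·0.173913) = −0.75 · ln(0.768116) = −0.75 · (-0.263815) = 0.1979.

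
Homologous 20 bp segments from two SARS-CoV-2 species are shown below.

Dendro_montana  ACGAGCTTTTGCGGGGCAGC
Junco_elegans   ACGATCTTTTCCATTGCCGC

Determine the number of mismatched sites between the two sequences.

Mismatches occur at site 5 (G↔T), site 11 (G↔C), site 13 (G↔A), site 14 (G↔T), site 15 (G↔T), site 18 (A↔C).
That gives 6 mismatches out of 20 aligned sites, so the Hamming distance is 6.

6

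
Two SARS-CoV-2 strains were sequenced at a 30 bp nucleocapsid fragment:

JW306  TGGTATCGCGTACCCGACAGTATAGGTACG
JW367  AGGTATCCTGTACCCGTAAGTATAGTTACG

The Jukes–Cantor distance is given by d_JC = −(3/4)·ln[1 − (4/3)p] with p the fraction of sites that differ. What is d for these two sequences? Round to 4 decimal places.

0.2326

Mismatches occur at site 1 (T↔A), site 8 (G↔C), site 9 (C↔T), site 17 (A↔T), site 18 (C↔A), site 26 (G↔T).
p = 6/30 = 0.200000.
d = −0.75 · ln(1 − (4/3)·0.200000) = −0.75 · ln(0.733333) = −0.75 · (-0.310155) = 0.2326.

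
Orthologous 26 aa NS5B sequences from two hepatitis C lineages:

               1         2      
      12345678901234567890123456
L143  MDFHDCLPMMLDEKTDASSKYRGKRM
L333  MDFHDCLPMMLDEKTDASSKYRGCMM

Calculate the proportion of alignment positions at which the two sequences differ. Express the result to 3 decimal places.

0.077

The sequences differ at positions 24 (K/C), 25 (R/M).
There are 2 differences over 26 sites, so p = 2/26 = 0.077.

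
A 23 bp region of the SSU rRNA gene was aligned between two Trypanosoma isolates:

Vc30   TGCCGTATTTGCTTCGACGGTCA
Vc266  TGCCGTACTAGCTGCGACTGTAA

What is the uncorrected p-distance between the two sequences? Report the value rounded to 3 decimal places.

The sequences differ at positions 8 (T/C), 10 (T/A), 14 (T/G), 19 (G/T), 22 (C/A).
There are 5 differences over 23 sites, so p = 5/23 = 0.217.

0.217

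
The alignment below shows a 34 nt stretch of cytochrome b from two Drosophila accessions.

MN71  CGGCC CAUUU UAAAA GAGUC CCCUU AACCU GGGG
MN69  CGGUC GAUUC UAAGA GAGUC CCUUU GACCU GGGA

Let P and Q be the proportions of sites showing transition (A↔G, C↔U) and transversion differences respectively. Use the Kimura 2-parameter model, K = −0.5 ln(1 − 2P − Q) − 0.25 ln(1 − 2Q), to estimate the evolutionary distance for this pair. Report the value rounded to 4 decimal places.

The sequences differ at positions 4 (C/U, transition), 6 (C/G, transversion), 10 (U/C, transition), 14 (A/G, transition), 23 (C/U, transition), 26 (A/G, transition), 34 (G/A, transition).
Of the 7 differences, 6 transitions and 1 transversion over 34 sites: P = 6/34 = 0.176471, Q = 1/34 = 0.029412.
d = −0.5·ln(0.617646) − 0.25·ln(0.941176) = −0.5·(-0.481840) − 0.25·(-0.060625) = 0.2561.

0.2561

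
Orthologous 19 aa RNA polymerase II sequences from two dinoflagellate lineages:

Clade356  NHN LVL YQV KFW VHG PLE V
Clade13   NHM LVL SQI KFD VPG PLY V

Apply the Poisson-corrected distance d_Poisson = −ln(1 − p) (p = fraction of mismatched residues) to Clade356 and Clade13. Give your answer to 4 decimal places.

0.3795

The sequences differ at positions 3 (N/M), 7 (Y/S), 9 (V/I), 12 (W/D), 14 (H/P), 18 (E/Y).
p = 6/19 = 0.315789.
d = −ln(1 − 0.315789) = −ln(0.684211) = 0.3795.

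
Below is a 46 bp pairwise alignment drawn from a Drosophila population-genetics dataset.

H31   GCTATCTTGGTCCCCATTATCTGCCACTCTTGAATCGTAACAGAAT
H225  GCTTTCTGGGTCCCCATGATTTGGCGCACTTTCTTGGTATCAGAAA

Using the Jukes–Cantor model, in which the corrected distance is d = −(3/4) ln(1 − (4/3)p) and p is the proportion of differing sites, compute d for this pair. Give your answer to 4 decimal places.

Mismatches occur at site 4 (A→T), site 8 (T→G), site 18 (T→G), site 21 (C→T), site 24 (C→G), site 26 (A→G), site 28 (T→A), site 32 (G→T), site 33 (A→C), site 34 (A→T), site 36 (C→G), site 40 (A→T), site 46 (T→A).
p = 13/46 = 0.282609.
d = −0.75 · ln(1 − (4/3)·0.282609) = −0.75 · ln(0.623188) = −0.75 · (-0.472907) = 0.3547.

0.3547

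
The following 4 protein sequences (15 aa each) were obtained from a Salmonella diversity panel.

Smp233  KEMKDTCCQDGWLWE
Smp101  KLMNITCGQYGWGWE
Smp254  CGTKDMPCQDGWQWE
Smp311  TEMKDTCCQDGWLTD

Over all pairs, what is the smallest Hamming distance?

Pairwise Hamming distances:
  Smp233 vs Smp101: 6
  Smp233 vs Smp254: 6
  Smp233 vs Smp311: 3
  Smp101 vs Smp254: 10
  Smp101 vs Smp311: 9
  Smp254 vs Smp311: 8
The smallest is 3, between Smp233 and Smp311.

3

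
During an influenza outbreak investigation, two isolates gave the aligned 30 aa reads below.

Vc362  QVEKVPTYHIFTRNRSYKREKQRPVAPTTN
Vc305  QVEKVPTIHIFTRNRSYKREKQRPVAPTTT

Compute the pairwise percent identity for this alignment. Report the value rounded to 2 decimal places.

93.33%

Differing sites — 8:Y/I; 30:N/T.
28 of the 30 sites match, so the percent identity is 28/30 × 100 = 93.33%.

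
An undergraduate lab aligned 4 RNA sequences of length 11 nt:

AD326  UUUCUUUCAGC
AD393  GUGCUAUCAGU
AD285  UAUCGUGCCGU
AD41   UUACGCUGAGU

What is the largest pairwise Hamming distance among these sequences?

Pairwise Hamming distances:
  AD326 vs AD393: 4
  AD326 vs AD285: 5
  AD326 vs AD41: 5
  AD393 vs AD285: 7
  AD393 vs AD41: 5
  AD285 vs AD41: 6
The largest is 7, between AD393 and AD285.

7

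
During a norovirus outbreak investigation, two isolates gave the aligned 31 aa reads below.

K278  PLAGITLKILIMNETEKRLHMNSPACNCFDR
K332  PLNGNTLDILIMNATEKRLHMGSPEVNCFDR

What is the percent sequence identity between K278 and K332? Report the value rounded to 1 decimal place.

The sequences differ at positions 3 (A/N), 5 (I/N), 8 (K/D), 14 (E/A), 22 (N/G), 25 (A/E), 26 (C/V).
24 of the 31 sites match, so the percent identity is 24/31 × 100 = 77.4%.

77.4%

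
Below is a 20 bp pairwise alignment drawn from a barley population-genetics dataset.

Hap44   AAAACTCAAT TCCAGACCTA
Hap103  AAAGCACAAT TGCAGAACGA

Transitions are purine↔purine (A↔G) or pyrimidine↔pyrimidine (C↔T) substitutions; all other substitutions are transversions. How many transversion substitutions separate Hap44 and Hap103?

4

Differing sites — 4:A/G (Ti); 6:T/A (Tv); 12:C/G (Tv); 17:C/A (Tv); 19:T/G (Tv).
Of the 5 differences, 1 transition and 4 transversions, so the answer is 4.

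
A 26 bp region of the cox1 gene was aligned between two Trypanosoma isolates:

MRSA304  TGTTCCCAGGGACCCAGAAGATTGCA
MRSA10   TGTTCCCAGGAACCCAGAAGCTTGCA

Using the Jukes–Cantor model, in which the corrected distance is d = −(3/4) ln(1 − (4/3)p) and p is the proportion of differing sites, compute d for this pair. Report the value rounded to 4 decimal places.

0.0812

The sequences differ at positions 11 (G/A), 21 (A/C).
p = 2/26 = 0.076923.
d = −0.75 · ln(1 − (4/3)·0.076923) = −0.75 · ln(0.897436) = −0.75 · (-0.108213) = 0.0812.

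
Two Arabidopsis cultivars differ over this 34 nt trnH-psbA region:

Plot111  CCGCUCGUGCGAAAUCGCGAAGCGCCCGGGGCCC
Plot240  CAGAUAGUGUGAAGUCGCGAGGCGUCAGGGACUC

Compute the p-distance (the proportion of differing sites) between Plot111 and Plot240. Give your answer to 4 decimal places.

Mismatches occur at site 2 (C→A), site 4 (C→A), site 6 (C→A), site 10 (C→U), site 14 (A→G), site 21 (A→G), site 25 (C→U), site 27 (C→A), site 31 (G→A), site 33 (C→U).
There are 10 differences over 34 sites, so p = 10/34 = 0.2941.

0.2941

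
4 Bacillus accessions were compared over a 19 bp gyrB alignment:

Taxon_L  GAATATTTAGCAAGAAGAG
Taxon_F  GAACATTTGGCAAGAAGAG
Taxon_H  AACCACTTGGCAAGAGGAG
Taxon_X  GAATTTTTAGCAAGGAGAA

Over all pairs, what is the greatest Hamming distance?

9

Pairwise Hamming distances:
  Taxon_L vs Taxon_F: 2
  Taxon_L vs Taxon_H: 6
  Taxon_L vs Taxon_X: 3
  Taxon_F vs Taxon_H: 4
  Taxon_F vs Taxon_X: 5
  Taxon_H vs Taxon_X: 9
The largest is 9, between Taxon_H and Taxon_X.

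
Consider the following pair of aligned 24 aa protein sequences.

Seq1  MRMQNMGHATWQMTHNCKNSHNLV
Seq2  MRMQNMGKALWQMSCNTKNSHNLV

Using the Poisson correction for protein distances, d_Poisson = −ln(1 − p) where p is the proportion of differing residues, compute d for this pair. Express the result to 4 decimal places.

0.2336

Differing sites — 8:H/K; 10:T/L; 14:T/S; 15:H/C; 17:C/T.
p = 5/24 = 0.208333.
d = −ln(1 − 0.208333) = −ln(0.791667) = 0.2336.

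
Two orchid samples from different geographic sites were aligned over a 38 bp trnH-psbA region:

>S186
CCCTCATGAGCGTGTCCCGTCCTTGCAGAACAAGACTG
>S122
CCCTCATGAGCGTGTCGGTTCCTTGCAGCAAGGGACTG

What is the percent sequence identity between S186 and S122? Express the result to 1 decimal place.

The sequences differ at positions 17 (C/G), 18 (C/G), 19 (G/T), 29 (A/C), 31 (C/A), 32 (A/G), 33 (A/G).
31 of the 38 sites match, so the percent identity is 31/38 × 100 = 81.6%.

81.6%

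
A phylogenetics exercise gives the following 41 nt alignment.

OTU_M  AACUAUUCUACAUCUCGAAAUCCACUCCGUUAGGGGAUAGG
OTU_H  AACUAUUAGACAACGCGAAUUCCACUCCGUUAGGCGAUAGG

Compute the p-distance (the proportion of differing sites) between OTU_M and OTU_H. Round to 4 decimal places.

0.1463

Mismatches occur at site 8 (C↔A), site 9 (U↔G), site 13 (U↔A), site 15 (U↔G), site 20 (A↔U), site 35 (G↔C).
There are 6 differences over 41 sites, so p = 6/41 = 0.1463.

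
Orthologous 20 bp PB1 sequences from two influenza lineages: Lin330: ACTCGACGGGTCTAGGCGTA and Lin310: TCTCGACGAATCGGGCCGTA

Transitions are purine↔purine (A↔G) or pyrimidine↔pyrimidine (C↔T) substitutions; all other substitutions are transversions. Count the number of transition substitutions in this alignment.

The sequences differ at positions 1 (A/T, transversion), 9 (G/A, transition), 10 (G/A, transition), 13 (T/G, transversion), 14 (A/G, transition), 16 (G/C, transversion).
Of the 6 differences, 3 transitions and 3 transversions, so the answer is 3.

3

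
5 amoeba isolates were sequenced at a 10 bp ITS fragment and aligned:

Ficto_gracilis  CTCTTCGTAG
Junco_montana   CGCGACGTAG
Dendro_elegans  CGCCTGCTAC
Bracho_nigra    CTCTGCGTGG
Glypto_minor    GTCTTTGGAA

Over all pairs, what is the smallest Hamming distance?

Pairwise Hamming distances:
  Ficto_gracilis vs Junco_montana: 3
  Ficto_gracilis vs Dendro_elegans: 5
  Ficto_gracilis vs Bracho_nigra: 2
  Ficto_gracilis vs Glypto_minor: 4
  Junco_montana vs Dendro_elegans: 5
  Junco_montana vs Bracho_nigra: 4
  Junco_montana vs Glypto_minor: 7
  Dendro_elegans vs Bracho_nigra: 7
  Dendro_elegans vs Glypto_minor: 7
  Bracho_nigra vs Glypto_minor: 6
The smallest is 2, between Ficto_gracilis and Bracho_nigra.

2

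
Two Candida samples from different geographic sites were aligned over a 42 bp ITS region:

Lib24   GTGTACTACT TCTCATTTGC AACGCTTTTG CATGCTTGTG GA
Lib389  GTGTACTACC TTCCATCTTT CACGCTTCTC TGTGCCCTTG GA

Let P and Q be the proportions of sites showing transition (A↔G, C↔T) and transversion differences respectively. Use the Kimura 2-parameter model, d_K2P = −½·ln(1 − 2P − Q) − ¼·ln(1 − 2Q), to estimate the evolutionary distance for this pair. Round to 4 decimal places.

0.4765

Mismatches occur at site 10 (T↔C, transition), site 12 (C↔T, transition), site 13 (T↔C, transition), site 17 (T↔C, transition), site 19 (G↔T, transversion), site 20 (C↔T, transition), site 21 (A↔C, transversion), site 28 (T↔C, transition), site 30 (G↔C, transversion), site 31 (C↔T, transition), site 32 (A↔G, transition), site 36 (T↔C, transition), site 37 (T↔C, transition), site 38 (G↔T, transversion).
Of the 14 differences, 10 transitions and 4 transversions over 42 sites: P = 10/42 = 0.238095, Q = 4/42 = 0.095238.
d = −0.5·ln(0.428572) − 0.25·ln(0.809524) = −0.5·(-0.847297) − 0.25·(-0.211309) = 0.4765.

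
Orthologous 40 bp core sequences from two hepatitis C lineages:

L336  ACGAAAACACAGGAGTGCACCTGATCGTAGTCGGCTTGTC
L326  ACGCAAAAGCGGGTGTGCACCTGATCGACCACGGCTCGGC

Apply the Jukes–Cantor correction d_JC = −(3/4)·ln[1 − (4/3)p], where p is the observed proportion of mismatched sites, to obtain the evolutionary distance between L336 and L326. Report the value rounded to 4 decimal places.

Mismatches occur at site 4 (A→C), site 8 (C→A), site 9 (A→G), site 11 (A→G), site 14 (A→T), site 28 (T→A), site 29 (A→C), site 30 (G→C), site 31 (T→A), site 37 (T→C), site 39 (T→G).
p = 11/40 = 0.275000.
d = −0.75 · ln(1 − (4/3)·0.275000) = −0.75 · ln(0.633333) = −0.75 · (-0.456759) = 0.3426.

0.3426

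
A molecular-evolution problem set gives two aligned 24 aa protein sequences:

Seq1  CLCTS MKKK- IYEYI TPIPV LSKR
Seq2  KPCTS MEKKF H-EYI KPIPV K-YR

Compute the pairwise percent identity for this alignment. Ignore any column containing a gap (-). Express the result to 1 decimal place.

66.7%

Excluding the 3 gap columns leaves 21 comparable sites.
Differing sites — 1:C/K; 2:L/P; 7:K/E; 11:I/H; 16:T/K; 21:L/K; 23:K/Y.
14 of the 21 comparable sites match, so the percent identity is 14/21 × 100 = 66.7%.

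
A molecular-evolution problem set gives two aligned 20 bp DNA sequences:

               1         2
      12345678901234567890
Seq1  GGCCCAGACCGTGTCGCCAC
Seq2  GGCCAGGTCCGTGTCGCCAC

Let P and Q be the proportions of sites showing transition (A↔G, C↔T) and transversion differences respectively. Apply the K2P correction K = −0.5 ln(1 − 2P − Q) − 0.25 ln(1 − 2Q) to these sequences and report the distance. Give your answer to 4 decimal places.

0.1674

The sequences differ at positions 5 (C/A, transversion), 6 (A/G, transition), 8 (A/T, transversion).
Of the 3 differences, 1 transition and 2 transversions over 20 sites: P = 1/20 = 0.050000, Q = 2/20 = 0.100000.
d = −0.5·ln(0.800000) − 0.25·ln(0.800000) = −0.5·(-0.223144) − 0.25·(-0.223144) = 0.1674.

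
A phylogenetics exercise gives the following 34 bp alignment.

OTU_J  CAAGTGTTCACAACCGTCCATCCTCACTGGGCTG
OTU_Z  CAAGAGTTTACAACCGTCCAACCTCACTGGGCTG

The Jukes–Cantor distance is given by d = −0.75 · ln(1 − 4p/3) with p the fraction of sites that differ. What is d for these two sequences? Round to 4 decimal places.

The sequences differ at positions 5 (T/A), 9 (C/T), 21 (T/A).
p = 3/34 = 0.088235.
d = −0.75 · ln(1 − (4/3)·0.088235) = −0.75 · ln(0.882353) = −0.75 · (-0.125163) = 0.0939.

0.0939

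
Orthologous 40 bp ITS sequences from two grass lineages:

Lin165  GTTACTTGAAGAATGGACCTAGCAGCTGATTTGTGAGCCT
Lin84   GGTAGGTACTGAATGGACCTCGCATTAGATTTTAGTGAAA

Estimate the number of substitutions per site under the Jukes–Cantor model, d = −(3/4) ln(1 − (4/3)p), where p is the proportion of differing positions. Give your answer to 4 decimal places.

0.5716

Mismatches occur at site 2 (T↔G), site 5 (C↔G), site 6 (T↔G), site 8 (G↔A), site 9 (A↔C), site 10 (A↔T), site 21 (A↔C), site 25 (G↔T), site 26 (C↔T), site 27 (T↔A), site 33 (G↔T), site 34 (T↔A), site 36 (A↔T), site 38 (C↔A), site 39 (C↔A), site 40 (T↔A).
p = 16/40 = 0.400000.
d = −0.75 · ln(1 − (4/3)·0.400000) = −0.75 · ln(0.466667) = −0.75 · (-0.762139) = 0.5716.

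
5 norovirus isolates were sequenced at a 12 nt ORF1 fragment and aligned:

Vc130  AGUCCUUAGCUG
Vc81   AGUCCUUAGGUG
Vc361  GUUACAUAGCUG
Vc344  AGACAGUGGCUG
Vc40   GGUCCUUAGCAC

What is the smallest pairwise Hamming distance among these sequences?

Pairwise Hamming distances:
  Vc130 vs Vc81: 1
  Vc130 vs Vc361: 4
  Vc130 vs Vc344: 4
  Vc130 vs Vc40: 3
  Vc81 vs Vc361: 5
  Vc81 vs Vc344: 5
  Vc81 vs Vc40: 4
  Vc361 vs Vc344: 7
  Vc361 vs Vc40: 5
  Vc344 vs Vc40: 7
The smallest is 1, between Vc130 and Vc81.

1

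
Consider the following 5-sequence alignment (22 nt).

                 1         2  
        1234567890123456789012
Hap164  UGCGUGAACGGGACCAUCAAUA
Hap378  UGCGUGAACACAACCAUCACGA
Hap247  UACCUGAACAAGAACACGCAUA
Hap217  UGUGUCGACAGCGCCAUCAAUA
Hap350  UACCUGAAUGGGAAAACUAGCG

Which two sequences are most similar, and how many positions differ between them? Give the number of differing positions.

Pairwise Hamming distances:
  Hap164 vs Hap378: 5
  Hap164 vs Hap247: 8
  Hap164 vs Hap217: 6
  Hap164 vs Hap350: 10
  Hap378 vs Hap247: 10
  Hap378 vs Hap217: 8
  Hap378 vs Hap350: 13
  Hap247 vs Hap217: 12
  Hap247 vs Hap350: 9
  Hap217 vs Hap350: 16
The smallest is 5, between Hap164 and Hap378.

5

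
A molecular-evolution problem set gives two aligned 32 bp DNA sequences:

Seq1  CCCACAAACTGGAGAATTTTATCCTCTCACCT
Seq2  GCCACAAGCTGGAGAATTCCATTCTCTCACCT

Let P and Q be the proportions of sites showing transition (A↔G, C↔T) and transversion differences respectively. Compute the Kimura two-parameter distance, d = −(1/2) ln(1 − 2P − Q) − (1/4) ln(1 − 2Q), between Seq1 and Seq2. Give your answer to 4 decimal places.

Differing sites — 1:C/G (Tv); 8:A/G (Ti); 19:T/C (Ti); 20:T/C (Ti); 23:C/T (Ti).
Of the 5 differences, 4 transitions and 1 transversion over 32 sites: P = 4/32 = 0.125000, Q = 1/32 = 0.031250.
d = −0.5·ln(0.718750) − 0.25·ln(0.937500) = −0.5·(-0.330242) − 0.25·(-0.064539) = 0.1813.

0.1813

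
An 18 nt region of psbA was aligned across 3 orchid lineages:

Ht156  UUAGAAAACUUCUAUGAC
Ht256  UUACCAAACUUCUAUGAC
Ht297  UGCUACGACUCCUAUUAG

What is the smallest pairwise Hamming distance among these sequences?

2

Pairwise Hamming distances:
  Ht156 vs Ht256: 2
  Ht156 vs Ht297: 8
  Ht256 vs Ht297: 9
The smallest is 2, between Ht156 and Ht256.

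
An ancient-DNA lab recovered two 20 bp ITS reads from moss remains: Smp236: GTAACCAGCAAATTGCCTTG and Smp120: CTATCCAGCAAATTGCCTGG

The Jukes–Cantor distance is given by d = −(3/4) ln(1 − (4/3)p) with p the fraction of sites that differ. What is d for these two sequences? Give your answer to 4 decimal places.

0.1674

The sequences differ at positions 1 (G/C), 4 (A/T), 19 (T/G).
p = 3/20 = 0.150000.
d = −0.75 · ln(1 − (4/3)·0.150000) = −0.75 · ln(0.800000) = −0.75 · (-0.223144) = 0.1674.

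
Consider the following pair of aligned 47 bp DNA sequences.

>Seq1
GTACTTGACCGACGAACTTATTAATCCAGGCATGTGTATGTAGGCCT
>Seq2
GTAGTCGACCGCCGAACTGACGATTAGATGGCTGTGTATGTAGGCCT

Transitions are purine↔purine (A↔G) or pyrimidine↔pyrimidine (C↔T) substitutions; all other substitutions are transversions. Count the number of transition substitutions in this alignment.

2

Mismatches occur at site 4 (C↔G, transversion), site 6 (T↔C, transition), site 12 (A↔C, transversion), site 19 (T↔G, transversion), site 21 (T↔C, transition), site 22 (T↔G, transversion), site 24 (A↔T, transversion), site 26 (C↔A, transversion), site 27 (C↔G, transversion), site 29 (G↔T, transversion), site 31 (C↔G, transversion), site 32 (A↔C, transversion).
Of the 12 differences, 2 transitions and 10 transversions, so the answer is 2.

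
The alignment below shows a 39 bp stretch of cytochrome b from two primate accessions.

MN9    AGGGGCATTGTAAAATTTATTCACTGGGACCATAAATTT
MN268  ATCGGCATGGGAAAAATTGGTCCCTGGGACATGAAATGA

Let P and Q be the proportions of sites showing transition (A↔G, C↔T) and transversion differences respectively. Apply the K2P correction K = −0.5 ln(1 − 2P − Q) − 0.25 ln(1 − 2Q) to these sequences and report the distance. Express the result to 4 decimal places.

Mismatches occur at site 2 (G↔T, transversion), site 3 (G↔C, transversion), site 9 (T↔G, transversion), site 11 (T↔G, transversion), site 16 (T↔A, transversion), site 19 (A↔G, transition), site 20 (T↔G, transversion), site 23 (A↔C, transversion), site 31 (C↔A, transversion), site 32 (A↔T, transversion), site 33 (T↔G, transversion), site 38 (T↔G, transversion), site 39 (T↔A, transversion).
Of the 13 differences, 1 transition and 12 transversions over 39 sites: P = 1/39 = 0.025641, Q = 12/39 = 0.307692.
d = −0.5·ln(0.641026) − 0.25·ln(0.384616) = −0.5·(-0.444685) − 0.25·(-0.955510) = 0.4612.

0.4612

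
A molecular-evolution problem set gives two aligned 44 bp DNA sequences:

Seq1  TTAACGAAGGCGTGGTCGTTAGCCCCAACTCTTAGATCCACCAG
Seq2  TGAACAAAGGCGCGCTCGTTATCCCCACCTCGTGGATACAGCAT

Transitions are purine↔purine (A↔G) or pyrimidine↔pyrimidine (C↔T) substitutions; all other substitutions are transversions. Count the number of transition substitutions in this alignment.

3

Mismatches occur at site 2 (T→G, transversion), site 6 (G→A, transition), site 13 (T→C, transition), site 15 (G→C, transversion), site 22 (G→T, transversion), site 28 (A→C, transversion), site 32 (T→G, transversion), site 34 (A→G, transition), site 38 (C→A, transversion), site 41 (C→G, transversion), site 44 (G→T, transversion).
Of the 11 differences, 3 transitions and 8 transversions, so the answer is 3.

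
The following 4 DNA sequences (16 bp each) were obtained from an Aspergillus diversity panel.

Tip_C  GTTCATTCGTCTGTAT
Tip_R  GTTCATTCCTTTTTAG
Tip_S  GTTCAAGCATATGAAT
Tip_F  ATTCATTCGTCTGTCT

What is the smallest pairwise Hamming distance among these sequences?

Pairwise Hamming distances:
  Tip_C vs Tip_R: 4
  Tip_C vs Tip_S: 5
  Tip_C vs Tip_F: 2
  Tip_R vs Tip_S: 7
  Tip_R vs Tip_F: 6
  Tip_S vs Tip_F: 7
The smallest is 2, between Tip_C and Tip_F.

2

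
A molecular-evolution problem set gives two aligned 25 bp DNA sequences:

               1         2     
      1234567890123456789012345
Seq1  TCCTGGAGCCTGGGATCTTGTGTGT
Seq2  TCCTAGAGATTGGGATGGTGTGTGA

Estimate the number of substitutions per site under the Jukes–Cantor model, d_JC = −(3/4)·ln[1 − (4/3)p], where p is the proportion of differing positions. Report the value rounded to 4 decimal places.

Differing sites — 5:G/A; 9:C/A; 10:C/T; 17:C/G; 18:T/G; 25:T/A.
p = 6/25 = 0.240000.
d = −0.75 · ln(1 − (4/3)·0.240000) = −0.75 · ln(0.680000) = −0.75 · (-0.385662) = 0.2892.

0.2892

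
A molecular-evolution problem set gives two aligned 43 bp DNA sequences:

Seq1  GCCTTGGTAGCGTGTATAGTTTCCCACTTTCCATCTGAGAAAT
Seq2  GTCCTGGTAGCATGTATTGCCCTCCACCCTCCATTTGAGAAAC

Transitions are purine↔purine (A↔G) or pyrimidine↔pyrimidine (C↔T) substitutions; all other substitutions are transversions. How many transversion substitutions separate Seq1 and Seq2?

1

Mismatches occur at site 2 (C→T, transition), site 4 (T→C, transition), site 12 (G→A, transition), site 18 (A→T, transversion), site 20 (T→C, transition), site 21 (T→C, transition), site 22 (T→C, transition), site 23 (C→T, transition), site 28 (T→C, transition), site 29 (T→C, transition), site 35 (C→T, transition), site 43 (T→C, transition).
Of the 12 differences, 11 transitions and 1 transversion, so the answer is 1.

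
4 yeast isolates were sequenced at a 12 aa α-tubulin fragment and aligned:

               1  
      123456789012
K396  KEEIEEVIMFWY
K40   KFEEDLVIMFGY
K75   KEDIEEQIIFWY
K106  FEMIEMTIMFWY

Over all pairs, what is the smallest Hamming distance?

Pairwise Hamming distances:
  K396 vs K40: 5
  K396 vs K75: 3
  K396 vs K106: 4
  K40 vs K75: 8
  K40 vs K106: 8
  K75 vs K106: 5
The smallest is 3, between K396 and K75.

3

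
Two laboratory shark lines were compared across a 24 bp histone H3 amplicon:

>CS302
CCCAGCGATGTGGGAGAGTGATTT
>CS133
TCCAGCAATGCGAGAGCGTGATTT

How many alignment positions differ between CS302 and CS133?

5

Mismatches occur at site 1 (C↔T), site 7 (G↔A), site 11 (T↔C), site 13 (G↔A), site 17 (A↔C).
That gives 5 mismatches out of 24 aligned sites, so the Hamming distance is 5.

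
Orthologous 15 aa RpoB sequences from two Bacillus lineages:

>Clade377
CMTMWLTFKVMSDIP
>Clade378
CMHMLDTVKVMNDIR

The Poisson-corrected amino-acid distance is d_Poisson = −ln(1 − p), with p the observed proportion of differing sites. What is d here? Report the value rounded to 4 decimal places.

0.5108

The sequences differ at positions 3 (T/H), 5 (W/L), 6 (L/D), 8 (F/V), 12 (S/N), 15 (P/R).
p = 6/15 = 0.400000.
d = −ln(1 − 0.400000) = −ln(0.600000) = 0.5108.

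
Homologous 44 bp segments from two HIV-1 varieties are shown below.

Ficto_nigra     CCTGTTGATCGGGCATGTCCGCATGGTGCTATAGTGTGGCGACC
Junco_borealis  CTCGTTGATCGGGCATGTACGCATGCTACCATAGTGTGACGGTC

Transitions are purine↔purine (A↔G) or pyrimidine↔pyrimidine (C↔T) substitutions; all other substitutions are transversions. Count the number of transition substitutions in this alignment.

7

Mismatches occur at site 2 (C→T, transition), site 3 (T→C, transition), site 19 (C→A, transversion), site 26 (G→C, transversion), site 28 (G→A, transition), site 30 (T→C, transition), site 39 (G→A, transition), site 42 (A→G, transition), site 43 (C→T, transition).
Of the 9 differences, 7 transitions and 2 transversions, so the answer is 7.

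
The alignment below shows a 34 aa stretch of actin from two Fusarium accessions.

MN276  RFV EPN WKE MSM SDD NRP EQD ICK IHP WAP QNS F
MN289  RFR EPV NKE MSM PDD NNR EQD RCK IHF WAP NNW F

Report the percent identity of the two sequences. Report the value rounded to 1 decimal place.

70.6%

Differing sites — 3:V/R; 6:N/V; 7:W/N; 13:S/P; 17:R/N; 18:P/R; 22:I/R; 27:P/F; 31:Q/N; 33:S/W.
24 of the 34 sites match, so the percent identity is 24/34 × 100 = 70.6%.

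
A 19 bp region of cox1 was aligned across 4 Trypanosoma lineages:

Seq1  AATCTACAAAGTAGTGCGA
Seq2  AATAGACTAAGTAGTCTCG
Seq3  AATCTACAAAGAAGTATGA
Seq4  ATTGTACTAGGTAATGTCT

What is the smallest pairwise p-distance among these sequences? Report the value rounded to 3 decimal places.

Pairwise Hamming distances:
  Seq1 vs Seq2: 7
  Seq1 vs Seq3: 3
  Seq1 vs Seq4: 8
  Seq2 vs Seq3: 7
  Seq2 vs Seq4: 7
  Seq3 vs Seq4: 9
The smallest is 3 mismatches, between Seq1 and Seq3; p = 3/19 = 0.158.

0.158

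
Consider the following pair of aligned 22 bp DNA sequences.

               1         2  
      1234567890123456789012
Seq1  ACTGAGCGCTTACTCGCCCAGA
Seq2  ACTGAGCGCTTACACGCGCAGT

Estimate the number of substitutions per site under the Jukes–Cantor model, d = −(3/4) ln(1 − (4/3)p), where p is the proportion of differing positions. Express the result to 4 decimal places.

Differing sites — 14:T/A; 18:C/G; 22:A/T.
p = 3/22 = 0.136364.
d = −0.75 · ln(1 − (4/3)·0.136364) = −0.75 · ln(0.818181) = −0.75 · (-0.200672) = 0.1505.

0.1505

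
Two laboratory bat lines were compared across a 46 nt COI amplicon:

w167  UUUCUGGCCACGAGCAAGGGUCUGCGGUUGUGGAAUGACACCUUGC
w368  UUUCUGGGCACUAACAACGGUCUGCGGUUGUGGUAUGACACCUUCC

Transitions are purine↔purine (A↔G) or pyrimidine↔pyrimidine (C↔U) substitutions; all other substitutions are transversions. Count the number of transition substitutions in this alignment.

Differing sites — 8:C/G (Tv); 12:G/U (Tv); 14:G/A (Ti); 18:G/C (Tv); 34:A/U (Tv); 45:G/C (Tv).
Of the 6 differences, 1 transition and 5 transversions, so the answer is 1.

1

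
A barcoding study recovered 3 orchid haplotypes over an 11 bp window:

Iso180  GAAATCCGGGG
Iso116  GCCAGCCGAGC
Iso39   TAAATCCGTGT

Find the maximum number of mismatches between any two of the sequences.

Pairwise Hamming distances:
  Iso180 vs Iso116: 5
  Iso180 vs Iso39: 3
  Iso116 vs Iso39: 6
The largest is 6, between Iso116 and Iso39.

6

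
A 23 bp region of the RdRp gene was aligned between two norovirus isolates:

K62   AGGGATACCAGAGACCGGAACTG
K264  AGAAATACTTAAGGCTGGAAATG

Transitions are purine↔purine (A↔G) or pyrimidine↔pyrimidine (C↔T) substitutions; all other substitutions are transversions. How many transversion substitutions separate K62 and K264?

2

The sequences differ at positions 3 (G/A, transition), 4 (G/A, transition), 9 (C/T, transition), 10 (A/T, transversion), 11 (G/A, transition), 14 (A/G, transition), 16 (C/T, transition), 21 (C/A, transversion).
Of the 8 differences, 6 transitions and 2 transversions, so the answer is 2.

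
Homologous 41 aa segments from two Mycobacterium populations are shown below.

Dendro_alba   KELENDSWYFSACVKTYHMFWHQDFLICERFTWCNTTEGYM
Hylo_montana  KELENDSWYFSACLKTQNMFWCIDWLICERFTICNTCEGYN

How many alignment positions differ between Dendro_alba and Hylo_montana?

9

Differing sites — 14:V/L; 17:Y/Q; 18:H/N; 22:H/C; 23:Q/I; 25:F/W; 33:W/I; 37:T/C; 41:M/N.
That gives 9 mismatches out of 41 aligned sites, so the Hamming distance is 9.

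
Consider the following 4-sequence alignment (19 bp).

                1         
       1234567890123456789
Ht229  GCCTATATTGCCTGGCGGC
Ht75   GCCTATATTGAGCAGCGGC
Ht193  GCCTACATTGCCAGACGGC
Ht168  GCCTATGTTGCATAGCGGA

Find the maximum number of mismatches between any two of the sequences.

7

Pairwise Hamming distances:
  Ht229 vs Ht75: 4
  Ht229 vs Ht193: 3
  Ht229 vs Ht168: 4
  Ht75 vs Ht193: 6
  Ht75 vs Ht168: 5
  Ht193 vs Ht168: 7
The largest is 7, between Ht193 and Ht168.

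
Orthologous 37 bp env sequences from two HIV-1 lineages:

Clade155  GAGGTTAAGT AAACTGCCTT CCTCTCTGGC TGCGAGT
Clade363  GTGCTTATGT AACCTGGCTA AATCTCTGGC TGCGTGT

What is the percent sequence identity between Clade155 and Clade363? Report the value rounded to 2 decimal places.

Mismatches occur at site 2 (A→T), site 4 (G→C), site 8 (A→T), site 13 (A→C), site 17 (C→G), site 20 (T→A), site 21 (C→A), site 22 (C→A), site 35 (A→T).
28 of the 37 sites match, so the percent identity is 28/37 × 100 = 75.68%.

75.68%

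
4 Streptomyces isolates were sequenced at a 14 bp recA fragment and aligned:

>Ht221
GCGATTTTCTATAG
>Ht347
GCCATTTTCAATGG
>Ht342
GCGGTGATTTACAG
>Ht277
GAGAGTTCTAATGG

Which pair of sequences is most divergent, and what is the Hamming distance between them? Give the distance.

9

Pairwise Hamming distances:
  Ht221 vs Ht347: 3
  Ht221 vs Ht342: 5
  Ht221 vs Ht277: 6
  Ht347 vs Ht342: 8
  Ht347 vs Ht277: 5
  Ht342 vs Ht277: 9
The largest is 9, between Ht342 and Ht277.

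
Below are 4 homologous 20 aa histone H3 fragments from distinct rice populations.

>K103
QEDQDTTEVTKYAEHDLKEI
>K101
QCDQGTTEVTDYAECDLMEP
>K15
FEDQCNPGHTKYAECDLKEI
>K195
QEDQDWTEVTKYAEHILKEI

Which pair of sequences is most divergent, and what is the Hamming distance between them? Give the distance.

10

Pairwise Hamming distances:
  K103 vs K101: 6
  K103 vs K15: 7
  K103 vs K195: 2
  K101 vs K15: 10
  K101 vs K195: 8
  K15 vs K195: 8
The largest is 10, between K101 and K15.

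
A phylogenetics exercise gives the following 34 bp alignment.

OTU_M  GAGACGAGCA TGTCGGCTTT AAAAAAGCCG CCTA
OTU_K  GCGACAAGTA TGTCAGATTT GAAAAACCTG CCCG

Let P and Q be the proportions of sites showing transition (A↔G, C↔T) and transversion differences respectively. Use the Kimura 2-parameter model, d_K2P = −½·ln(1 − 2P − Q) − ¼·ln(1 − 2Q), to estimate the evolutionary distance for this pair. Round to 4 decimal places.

Differing sites — 2:A/C (Tv); 6:G/A (Ti); 9:C/T (Ti); 15:G/A (Ti); 17:C/A (Tv); 21:A/G (Ti); 27:G/C (Tv); 29:C/T (Ti); 33:T/C (Ti); 34:A/G (Ti).
Of the 10 differences, 7 transitions and 3 transversions over 34 sites: P = 7/34 = 0.205882, Q = 3/34 = 0.088235.
d = −0.5·ln(0.500001) − 0.25·ln(0.823530) = −0.5·(-0.693145) − 0.25·(-0.194155) = 0.3951.

0.3951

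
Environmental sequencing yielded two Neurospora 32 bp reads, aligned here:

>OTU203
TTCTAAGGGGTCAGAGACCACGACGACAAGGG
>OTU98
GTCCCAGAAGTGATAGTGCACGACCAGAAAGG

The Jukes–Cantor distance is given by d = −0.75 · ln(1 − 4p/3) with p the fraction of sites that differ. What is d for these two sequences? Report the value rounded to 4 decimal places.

0.5199

The sequences differ at positions 1 (T/G), 4 (T/C), 5 (A/C), 8 (G/A), 9 (G/A), 12 (C/G), 14 (G/T), 17 (A/T), 18 (C/G), 25 (G/C), 27 (C/G), 30 (G/A).
p = 12/32 = 0.375000.
d = −0.75 · ln(1 − (4/3)·0.375000) = −0.75 · ln(0.500000) = −0.75 · (-0.693147) = 0.5199.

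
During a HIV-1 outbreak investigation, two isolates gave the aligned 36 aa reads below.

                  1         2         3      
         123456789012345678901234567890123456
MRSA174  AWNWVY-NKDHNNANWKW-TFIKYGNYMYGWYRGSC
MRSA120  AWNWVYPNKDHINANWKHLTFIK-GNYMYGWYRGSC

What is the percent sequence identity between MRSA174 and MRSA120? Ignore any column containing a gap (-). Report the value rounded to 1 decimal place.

93.9%

Excluding the 3 gap columns leaves 33 comparable sites.
Differing sites — 12:N/I; 18:W/H.
31 of the 33 comparable sites match, so the percent identity is 31/33 × 100 = 93.9%.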